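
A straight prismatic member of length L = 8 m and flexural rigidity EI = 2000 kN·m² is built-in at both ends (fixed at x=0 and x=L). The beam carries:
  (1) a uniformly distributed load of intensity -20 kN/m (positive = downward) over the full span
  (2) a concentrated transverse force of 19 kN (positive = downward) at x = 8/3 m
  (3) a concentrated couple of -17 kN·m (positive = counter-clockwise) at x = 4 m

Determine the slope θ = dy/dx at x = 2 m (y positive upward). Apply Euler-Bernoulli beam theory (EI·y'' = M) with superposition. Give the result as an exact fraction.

Load 1 — uniform load w=-20 kN/m over full span:
  θ_1 = -wx(L-x)(L-2x)/(12EI) = -(-20)·2·(8-2)·(8-2·2)/(12·2000) = 1/25 rad
Load 2 — point force P=19 kN at a=8/3 m (b=L-a=16/3):
  θ_2 = -Pb²x(2aL-(3a+b)x)/(2L³EI)  [x≤a] = -19·(16/3)²·2·(2·(8/3)·8-(3·(8/3)+(16/3))·2)/(2·8³·2000) = -19/2250 rad
Load 3 — applied couple M₀=-17 kN·m at a=4 m (b=L-a=4):
  θ_3 = (R_Ax²/2 - M_Ax)/EI  [x≤a] with R_A=-51/16, M_A=-17/4 = ((-51/16)·2²/2 - (-17/4)·2)/2000 = 17/16000 rad
Superposition: θ = Σ θ_i = 4697/144000 rad ≈ 0.032618 rad

θ(2) = 4697/144000 rad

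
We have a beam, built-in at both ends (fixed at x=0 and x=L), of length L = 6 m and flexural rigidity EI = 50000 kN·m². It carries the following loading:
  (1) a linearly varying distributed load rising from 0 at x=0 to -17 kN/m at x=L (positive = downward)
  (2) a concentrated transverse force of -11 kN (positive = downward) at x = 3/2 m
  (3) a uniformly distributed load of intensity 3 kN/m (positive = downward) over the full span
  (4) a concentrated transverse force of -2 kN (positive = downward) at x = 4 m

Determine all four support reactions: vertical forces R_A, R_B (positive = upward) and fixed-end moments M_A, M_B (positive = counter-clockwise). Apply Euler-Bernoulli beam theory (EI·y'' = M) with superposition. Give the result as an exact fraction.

Load 1 — triangular load w₀=-17 kN/m (0→w₀ over full span):
  R_A = 3w₀L/20 = 3·(-17)·6/20 = -153/10 kN
  M_A = w₀L²/30 = (-17)·6²/30 = -102/5 kN·m
  R_B = 7w₀L/20 = 7·(-17)·6/20 = -357/10 kN
  M_B = -w₀L²/20 = -(-17)·6²/20 = 153/5 kN·m
Load 2 — point force P=-11 kN at a=3/2 m (b=L-a=9/2):
  R_A = Pb²(3a+b)/L³ = (-11)·(9/2)²·(3·(3/2)+(9/2))/6³ = -297/32 kN
  M_A = Pab²/L² = (-11)·(3/2)·(9/2)²/6² = -297/32 kN·m
  R_B = Pa²(a+3b)/L³ = (-11)·(3/2)²·((3/2)+3·(9/2))/6³ = -55/32 kN
  M_B = -Pa²b/L² = -(-11)·(3/2)²·(9/2)/6² = 99/32 kN·m
Load 3 — uniform load w=3 kN/m over full span:
  R_A = wL/2 = 3·6/2 = 9 kN
  M_A = wL²/12 = 3·6²/12 = 9 kN·m
  R_B = wL/2 = 3·6/2 = 9 kN
  M_B = -wL²/12 = -3·6²/12 = -9 kN·m
Load 4 — point force P=-2 kN at a=4 m (b=L-a=2):
  R_A = Pb²(3a+b)/L³ = (-2)·2²·(3·4+2)/6³ = -14/27 kN
  M_A = Pab²/L² = (-2)·4·2²/6² = -8/9 kN·m
  R_B = Pa²(a+3b)/L³ = (-2)·4²·(4+3·2)/6³ = -40/27 kN
  M_B = -Pa²b/L² = -(-2)·4²·2/6² = 16/9 kN·m
Superposition: R_A = -69551/4320 kN, M_A = -31061/1440 kN·m, R_B = -129169/4320 kN, M_B = 38119/1440 kN·m

R_A = -69551/4320 kN, M_A = -31061/1440 kN·m, R_B = -129169/4320 kN, M_B = 38119/1440 kN·m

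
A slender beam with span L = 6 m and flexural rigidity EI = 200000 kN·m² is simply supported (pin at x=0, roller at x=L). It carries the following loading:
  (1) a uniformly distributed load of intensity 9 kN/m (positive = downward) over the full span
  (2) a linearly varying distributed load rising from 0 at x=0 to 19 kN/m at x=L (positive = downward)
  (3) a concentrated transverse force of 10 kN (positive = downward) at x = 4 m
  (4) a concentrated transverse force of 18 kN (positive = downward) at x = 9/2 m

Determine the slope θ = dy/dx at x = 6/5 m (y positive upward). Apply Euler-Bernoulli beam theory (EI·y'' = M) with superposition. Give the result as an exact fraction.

θ(6/5) = -15119629/18000000000 rad

Load 1 — uniform load w=9 kN/m over full span:
  θ_1 = -w(L³-6Lx²+4x³)/(24EI) = -9·(6³-6·6·(6/5)²+4·(6/5)³)/(24·200000) = -8019/25000000 rad
Load 2 — triangular load w₀=19 kN/m (0→w₀ over full span):
  θ_2 = -w₀(7L⁴-30L²x²+15x⁴)/(360LEI) = -19·(7·6⁴-30·6²·(6/5)²+15·(6/5)⁴)/(360·6·200000) = -5187/15625000 rad
Load 3 — point force P=10 kN at a=4 m (b=L-a=2):
  θ_3 = -Pb(L²-b²-3x²)/(6LEI)  [x≤a] = -10·2·(6²-2²-3·(6/5)²)/(6·6·200000) = -173/2250000 rad
Load 4 — point force P=18 kN at a=9/2 m (b=L-a=3/2):
  θ_4 = -Pb(L²-b²-3x²)/(6LEI)  [x≤a] = -18·(3/2)·(6²-(3/2)²-3·(6/5)²)/(6·6·200000) = -8829/80000000 rad
Superposition: θ = Σ θ_i = -15119629/18000000000 rad ≈ -0.000840 rad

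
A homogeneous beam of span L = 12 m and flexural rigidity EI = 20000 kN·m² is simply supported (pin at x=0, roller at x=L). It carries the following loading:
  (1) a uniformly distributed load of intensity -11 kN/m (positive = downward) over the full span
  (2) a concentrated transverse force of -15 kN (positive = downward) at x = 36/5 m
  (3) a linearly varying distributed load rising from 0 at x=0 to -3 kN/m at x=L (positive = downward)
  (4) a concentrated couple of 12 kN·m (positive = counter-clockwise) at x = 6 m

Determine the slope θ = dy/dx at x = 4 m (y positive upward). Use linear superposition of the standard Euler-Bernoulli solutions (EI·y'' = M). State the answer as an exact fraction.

θ(4) = 6397/250000 rad

Load 1 — uniform load w=-11 kN/m over full span:
  θ_1 = -w(L³-6Lx²+4x³)/(24EI) = -(-11)·(12³-6·12·4²+4·4³)/(24·20000) = 143/7500 rad
Load 2 — point force P=-15 kN at a=36/5 m (b=L-a=24/5):
  θ_2 = -Pb(L²-b²-3x²)/(6LEI)  [x≤a] = -(-15)·(24/5)·(12²-(24/5)²-3·4²)/(6·12·20000) = 57/15625 rad
Load 3 — triangular load w₀=-3 kN/m (0→w₀ over full span):
  θ_3 = -w₀(7L⁴-30L²x²+15x⁴)/(360LEI) = -(-3)·(7·12⁴-30·12²·4²+15·4⁴)/(360·12·20000) = 26/9375 rad
Load 4 — applied couple M₀=12 kN·m at a=6 m (b=L-a=6):
  θ_4 = (M₀x²/(2L)+C₁)/EI  [x≤a] with C₁=M₀(3b²-L²)/(6L)=-6 = (12·4²/(2·12)+(-6))/20000 = 1/10000 rad
Superposition: θ = Σ θ_i = 6397/250000 rad ≈ 0.025588 rad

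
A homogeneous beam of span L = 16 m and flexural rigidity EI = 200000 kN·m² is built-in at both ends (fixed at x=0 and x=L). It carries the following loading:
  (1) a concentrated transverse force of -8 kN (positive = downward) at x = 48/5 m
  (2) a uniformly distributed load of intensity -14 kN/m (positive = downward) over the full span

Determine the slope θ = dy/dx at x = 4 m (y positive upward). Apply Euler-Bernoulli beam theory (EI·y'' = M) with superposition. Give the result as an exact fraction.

θ(4) = 927/390625 rad

Load 1 — point force P=-8 kN at a=48/5 m (b=L-a=32/5):
  θ_1 = -Pb²x(2aL-(3a+b)x)/(2L³EI)  [x≤a] = -(-8)·(32/5)²·4·(2·(48/5)·16-(3·(48/5)+(32/5))·4)/(2·16³·200000) = 52/390625 rad
Load 2 — uniform load w=-14 kN/m over full span:
  θ_2 = -wx(L-x)(L-2x)/(12EI) = -(-14)·4·(16-4)·(16-2·4)/(12·200000) = 7/3125 rad
Superposition: θ = Σ θ_i = 927/390625 rad ≈ 0.002373 rad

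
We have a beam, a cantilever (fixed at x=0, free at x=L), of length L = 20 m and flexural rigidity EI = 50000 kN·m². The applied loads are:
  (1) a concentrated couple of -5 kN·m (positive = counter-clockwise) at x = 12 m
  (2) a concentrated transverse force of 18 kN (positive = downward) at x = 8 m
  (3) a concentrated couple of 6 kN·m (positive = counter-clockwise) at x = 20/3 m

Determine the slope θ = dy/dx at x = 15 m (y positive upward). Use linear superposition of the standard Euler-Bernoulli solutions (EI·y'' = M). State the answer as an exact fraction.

θ(15) = -149/12500 rad

Load 1 — applied couple M₀=-5 kN·m at a=12 m (b=L-a=8):
  θ_1 = M₀a/EI  [x>a] = (-5)·12/50000 = -3/2500 rad
Load 2 — point force P=18 kN at a=8 m (b=L-a=12):
  θ_2 = -Pa²/(2EI)  [x>a] = -18·8²/(2·50000) = -36/3125 rad
Load 3 — applied couple M₀=6 kN·m at a=20/3 m (b=L-a=40/3):
  θ_3 = M₀a/EI  [x>a] = 6·(20/3)/50000 = 1/1250 rad
Superposition: θ = Σ θ_i = -149/12500 rad ≈ -0.011920 rad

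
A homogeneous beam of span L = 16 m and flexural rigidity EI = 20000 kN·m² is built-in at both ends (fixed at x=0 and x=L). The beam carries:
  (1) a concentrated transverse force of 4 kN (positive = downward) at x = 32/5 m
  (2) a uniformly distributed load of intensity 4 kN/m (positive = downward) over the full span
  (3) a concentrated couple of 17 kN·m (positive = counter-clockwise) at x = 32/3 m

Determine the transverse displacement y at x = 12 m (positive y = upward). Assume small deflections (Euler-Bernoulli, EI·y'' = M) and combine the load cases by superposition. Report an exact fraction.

y(12) = -2437/112500 m

Load 1 — point force P=4 kN at a=32/5 m (b=L-a=48/5):
  y_1 = -Pa²(L-x)²(3bL-(3b+a)(L-x))/(6L³EI)  [x>a] = -4·(32/5)²·(16-12)²·(3·(48/5)·16-(3·(48/5)+(32/5))·(16-12))/(6·16³·20000) = -16/9375 m
Load 2 — uniform load w=4 kN/m over full span:
  y_2 = -wx²(L-x)²/(24EI) = -4·12²·(16-12)²/(24·20000) = -12/625 m
Load 3 — applied couple M₀=17 kN·m at a=32/3 m (b=L-a=16/3):
  y_3 = (R_Ax³/6 - M_Ax²/2 - M₀(x-a)²/2)/EI  [x>a] with R_A=17/12, M_A=17/3 = ((17/12)·12³/6 - (17/3)·12²/2 - 17·(12-(32/3))²/2)/20000 = -17/22500 m
Superposition: y = Σ y_i = -2437/112500 m ≈ -0.021662 m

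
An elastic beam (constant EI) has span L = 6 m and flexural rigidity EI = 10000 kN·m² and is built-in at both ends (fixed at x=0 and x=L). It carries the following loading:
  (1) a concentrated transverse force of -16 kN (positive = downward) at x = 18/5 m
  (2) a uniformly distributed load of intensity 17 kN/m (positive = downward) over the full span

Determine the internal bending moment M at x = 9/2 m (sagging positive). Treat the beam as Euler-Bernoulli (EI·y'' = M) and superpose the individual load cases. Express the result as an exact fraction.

M(9/2) = 4647/1000 kN·m

Load 1 — point force P=-16 kN at a=18/5 m (b=L-a=12/5):
  M_1 = Pa²(a+3b)(L-x)/L³ - Pa²b/L²  [x>a] = (-16)·(18/5)²·((18/5)+3·(12/5))·(6-(9/2))/6³ - (-16)·(18/5)²·(12/5)/6² = -216/125 kN·m
Load 2 — uniform load w=17 kN/m over full span:
  M_2 = wLx/2 - wL²/12 - wx²/2 = 17·6·(9/2)/2 - 17·6²/12 - 17·(9/2)²/2 = 51/8 kN·m
Superposition: M = Σ M_i = 4647/1000 kN·m ≈ 4.647000 kN·m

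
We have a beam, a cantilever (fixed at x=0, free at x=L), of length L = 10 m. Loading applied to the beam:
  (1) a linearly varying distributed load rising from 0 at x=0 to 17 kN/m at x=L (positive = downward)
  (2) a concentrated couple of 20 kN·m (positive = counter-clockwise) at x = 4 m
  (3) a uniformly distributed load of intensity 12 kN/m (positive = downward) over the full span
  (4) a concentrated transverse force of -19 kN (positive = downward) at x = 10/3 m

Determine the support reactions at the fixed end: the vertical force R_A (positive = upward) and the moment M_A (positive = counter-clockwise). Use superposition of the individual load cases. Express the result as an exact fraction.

R_A = 186 kN, M_A = 3250/3 kN·m

Load 1 — triangular load w₀=17 kN/m (0→w₀ over full span):
  R_A = w₀L/2 = 17·10/2 = 85 kN
  M_A = w₀L²/3 = 17·10²/3 = 1700/3 kN·m
Load 2 — applied couple M₀=20 kN·m at a=4 m (b=L-a=6):
  R_A = 0 kN
  M_A = -M₀ = -20 kN·m
Load 3 — uniform load w=12 kN/m over full span:
  R_A = wL = 12·10 = 120 kN
  M_A = wL²/2 = 12·10²/2 = 600 kN·m
Load 4 — point force P=-19 kN at a=10/3 m (b=L-a=20/3):
  R_A = P = (-19) = -19 kN
  M_A = Pa = (-19)·(10/3) = -190/3 kN·m
Superposition: R_A = 186 kN, M_A = 3250/3 kN·m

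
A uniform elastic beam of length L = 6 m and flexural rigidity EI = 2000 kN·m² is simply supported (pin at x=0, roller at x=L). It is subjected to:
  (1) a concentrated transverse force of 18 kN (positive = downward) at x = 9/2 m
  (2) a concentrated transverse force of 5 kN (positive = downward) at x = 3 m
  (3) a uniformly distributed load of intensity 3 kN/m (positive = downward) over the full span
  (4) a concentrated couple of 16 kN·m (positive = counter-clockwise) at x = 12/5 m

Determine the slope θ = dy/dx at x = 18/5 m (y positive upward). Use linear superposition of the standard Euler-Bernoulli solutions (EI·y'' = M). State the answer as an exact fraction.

θ(18/5) = 30499/4000000 rad

Load 1 — point force P=18 kN at a=9/2 m (b=L-a=3/2):
  θ_1 = -Pb(L²-b²-3x²)/(6LEI)  [x≤a] = -18·(3/2)·(6²-(3/2)²-3·(18/5)²)/(6·6·2000) = 1539/800000 rad
Load 2 — point force P=5 kN at a=3 m (b=L-a=3):
  θ_2 = -Pa(2L²-6Lx+3x²+a²)/(6LEI)  [x>a] = -5·3·(2·6²-6·6·(18/5)+3·(18/5)²+3²)/(6·6·2000) = 81/40000 rad
Load 3 — uniform load w=3 kN/m over full span:
  θ_3 = -w(L³-6Lx²+4x³)/(24EI) = -3·(6³-6·6·(18/5)²+4·(18/5)³)/(24·2000) = 999/250000 rad
Load 4 — applied couple M₀=16 kN·m at a=12/5 m (b=L-a=18/5):
  θ_4 = (M₀x²/(2L)-M₀(x-a)+C₁)/EI  [x>a] with C₁=M₀(3b²-L²)/(6L)=32/25 = (16·(18/5)²/(2·6)-16·((18/5)-(12/5))+(32/25))/2000 = -1/3125 rad
Superposition: θ = Σ θ_i = 30499/4000000 rad ≈ 0.007625 rad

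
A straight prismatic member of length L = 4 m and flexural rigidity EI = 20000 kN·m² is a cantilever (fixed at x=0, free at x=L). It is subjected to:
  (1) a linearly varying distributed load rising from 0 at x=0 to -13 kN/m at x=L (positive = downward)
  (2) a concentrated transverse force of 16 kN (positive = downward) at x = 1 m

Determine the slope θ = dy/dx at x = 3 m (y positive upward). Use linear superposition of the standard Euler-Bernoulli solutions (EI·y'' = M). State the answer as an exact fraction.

θ(3) = 3007/640000 rad

Load 1 — triangular load w₀=-13 kN/m (0→w₀ over full span):
  θ_1 = (w₀Lx²/4-w₀L²x/3-w₀x⁴/(24L))/EI = ((-13)·4·3²/4-(-13)·4²·3/3-(-13)·3⁴/(24·4))/20000 = 3263/640000 rad
Load 2 — point force P=16 kN at a=1 m (b=L-a=3):
  θ_2 = -Pa²/(2EI)  [x>a] = -16·1²/(2·20000) = -1/2500 rad
Superposition: θ = Σ θ_i = 3007/640000 rad ≈ 0.004698 rad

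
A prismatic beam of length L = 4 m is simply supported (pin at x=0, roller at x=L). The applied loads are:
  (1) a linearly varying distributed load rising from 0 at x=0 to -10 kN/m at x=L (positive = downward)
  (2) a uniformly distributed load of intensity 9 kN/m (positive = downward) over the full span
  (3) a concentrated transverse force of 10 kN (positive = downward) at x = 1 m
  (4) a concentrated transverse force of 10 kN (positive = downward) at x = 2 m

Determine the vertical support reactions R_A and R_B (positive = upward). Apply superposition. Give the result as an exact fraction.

Load 1 — triangular load w₀=-10 kN/m (0→w₀ over full span):
  R_A = w₀L/6 = (-10)·4/6 = -20/3 kN
  R_B = w₀L/3 = (-10)·4/3 = -40/3 kN
Load 2 — uniform load w=9 kN/m over full span:
  R_A = wL/2 = 9·4/2 = 18 kN
  R_B = wL/2 = 9·4/2 = 18 kN
Load 3 — point force P=10 kN at a=1 m (b=L-a=3):
  R_A = Pb/L = 10·3/4 = 15/2 kN
  R_B = Pa/L = 10·1/4 = 5/2 kN
Load 4 — point force P=10 kN at a=2 m (b=L-a=2):
  R_A = Pb/L = 10·2/4 = 5 kN
  R_B = Pa/L = 10·2/4 = 5 kN
Superposition: R_A = 143/6 kN, R_B = 73/6 kN

R_A = 143/6 kN, R_B = 73/6 kN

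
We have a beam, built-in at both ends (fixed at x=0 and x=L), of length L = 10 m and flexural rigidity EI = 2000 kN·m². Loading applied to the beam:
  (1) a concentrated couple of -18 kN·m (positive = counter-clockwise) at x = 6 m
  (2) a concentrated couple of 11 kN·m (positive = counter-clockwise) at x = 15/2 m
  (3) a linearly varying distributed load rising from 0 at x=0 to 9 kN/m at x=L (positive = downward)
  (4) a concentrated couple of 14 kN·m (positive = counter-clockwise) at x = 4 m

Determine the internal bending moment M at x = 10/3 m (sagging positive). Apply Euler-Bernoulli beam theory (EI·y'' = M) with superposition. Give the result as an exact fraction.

Load 1 — applied couple M₀=-18 kN·m at a=6 m (b=L-a=4):
  M_1 = R_Ax - M_A  [x≤a] with R_A=-324/125, M_A=-144/25 = (-324/125)·(10/3) - (-144/25) = -72/25 kN·m
Load 2 — applied couple M₀=11 kN·m at a=15/2 m (b=L-a=5/2):
  M_2 = R_Ax - M_A  [x≤a] with R_A=99/80, M_A=55/16 = (99/80)·(10/3) - (55/16) = 11/16 kN·m
Load 3 — triangular load w₀=9 kN/m (0→w₀ over full span):
  M_3 = 3w₀Lx/20 - w₀L²/30 - w₀x³/(6L) = 3·9·10·(10/3)/20 - 9·10²/30 - 9·(10/3)³/(6·10) = 85/9 kN·m
Load 4 — applied couple M₀=14 kN·m at a=4 m (b=L-a=6):
  M_4 = R_Ax - M_A  [x≤a] with R_A=252/125, M_A=42/25 = (252/125)·(10/3) - (42/25) = 126/25 kN·m
Superposition: M = Σ M_i = 44251/3600 kN·m ≈ 12.291944 kN·m

M(10/3) = 44251/3600 kN·m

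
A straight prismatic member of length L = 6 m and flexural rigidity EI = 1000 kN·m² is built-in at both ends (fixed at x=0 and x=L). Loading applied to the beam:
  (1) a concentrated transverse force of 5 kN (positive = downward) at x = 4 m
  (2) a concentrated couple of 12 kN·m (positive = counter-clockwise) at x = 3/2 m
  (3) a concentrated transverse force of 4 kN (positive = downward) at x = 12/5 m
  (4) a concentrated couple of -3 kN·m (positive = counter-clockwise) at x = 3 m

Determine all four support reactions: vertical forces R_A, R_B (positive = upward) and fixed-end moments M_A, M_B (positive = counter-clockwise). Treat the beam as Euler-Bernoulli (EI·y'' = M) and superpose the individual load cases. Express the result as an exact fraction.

R_A = 36371/6750 kN, M_A = 3013/1125 kN·m, R_B = 24379/6750 kN, M_B = -4217/1125 kN·m

Load 1 — point force P=5 kN at a=4 m (b=L-a=2):
  R_A = Pb²(3a+b)/L³ = 5·2²·(3·4+2)/6³ = 35/27 kN
  M_A = Pab²/L² = 5·4·2²/6² = 20/9 kN·m
  R_B = Pa²(a+3b)/L³ = 5·4²·(4+3·2)/6³ = 100/27 kN
  M_B = -Pa²b/L² = -5·4²·2/6² = -40/9 kN·m
Load 2 — applied couple M₀=12 kN·m at a=3/2 m (b=L-a=9/2):
  R_A = 6M₀ab/L³ = 6·12·(3/2)·(9/2)/6³ = 9/4 kN
  M_A = M₀b(2a-b)/L² = 12·(9/2)·(2·(3/2)-(9/2))/6² = -9/4 kN·m
  R_B = -6M₀ab/L³ = -6·12·(3/2)·(9/2)/6³ = -9/4 kN
  M_B = M₀a(2b-a)/L² = 12·(3/2)·(2·(9/2)-(3/2))/6² = 15/4 kN·m
Load 3 — point force P=4 kN at a=12/5 m (b=L-a=18/5):
  R_A = Pb²(3a+b)/L³ = 4·(18/5)²·(3·(12/5)+(18/5))/6³ = 324/125 kN
  M_A = Pab²/L² = 4·(12/5)·(18/5)²/6² = 432/125 kN·m
  R_B = Pa²(a+3b)/L³ = 4·(12/5)²·((12/5)+3·(18/5))/6³ = 176/125 kN
  M_B = -Pa²b/L² = -4·(12/5)²·(18/5)/6² = -288/125 kN·m
Load 4 — applied couple M₀=-3 kN·m at a=3 m (b=L-a=3):
  R_A = 6M₀ab/L³ = 6·(-3)·3·3/6³ = -3/4 kN
  M_A = M₀b(2a-b)/L² = (-3)·3·(2·3-3)/6² = -3/4 kN·m
  R_B = -6M₀ab/L³ = -6·(-3)·3·3/6³ = 3/4 kN
  M_B = M₀a(2b-a)/L² = (-3)·3·(2·3-3)/6² = -3/4 kN·m
Superposition: R_A = 36371/6750 kN, M_A = 3013/1125 kN·m, R_B = 24379/6750 kN, M_B = -4217/1125 kN·m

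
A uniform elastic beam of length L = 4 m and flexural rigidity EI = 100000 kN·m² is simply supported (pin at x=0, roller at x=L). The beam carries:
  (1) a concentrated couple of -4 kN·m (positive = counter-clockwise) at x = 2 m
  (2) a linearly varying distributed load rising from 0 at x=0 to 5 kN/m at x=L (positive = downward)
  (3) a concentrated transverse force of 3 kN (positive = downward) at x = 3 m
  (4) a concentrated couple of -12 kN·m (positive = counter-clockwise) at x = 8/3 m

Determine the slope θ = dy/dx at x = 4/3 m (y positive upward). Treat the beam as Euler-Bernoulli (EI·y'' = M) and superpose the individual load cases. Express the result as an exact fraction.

Load 1 — applied couple M₀=-4 kN·m at a=2 m (b=L-a=2):
  θ_1 = (M₀x²/(2L)+C₁)/EI  [x≤a] with C₁=M₀(3b²-L²)/(6L)=2/3 = ((-4)·(4/3)²/(2·4)+(2/3))/100000 = -1/450000 rad
Load 2 — triangular load w₀=5 kN/m (0→w₀ over full span):
  θ_2 = -w₀(7L⁴-30L²x²+15x⁴)/(360LEI) = -5·(7·4⁴-30·4²·(4/3)²+15·(4/3)⁴)/(360·4·100000) = -26/759375 rad
Load 3 — point force P=3 kN at a=3 m (b=L-a=1):
  θ_3 = -Pb(L²-b²-3x²)/(6LEI)  [x≤a] = -3·1·(4²-1²-3·(4/3)²)/(6·4·100000) = -29/2400000 rad
Load 4 — applied couple M₀=-12 kN·m at a=8/3 m (b=L-a=4/3):
  θ_4 = (M₀x²/(2L)+C₁)/EI  [x≤a] with C₁=M₀(3b²-L²)/(6L)=16/3 = ((-12)·(4/3)²/(2·4)+(16/3))/100000 = 1/37500 rad
Superposition: θ = Σ θ_i = -4253/194400000 rad ≈ -0.000022 rad

θ(4/3) = -4253/194400000 rad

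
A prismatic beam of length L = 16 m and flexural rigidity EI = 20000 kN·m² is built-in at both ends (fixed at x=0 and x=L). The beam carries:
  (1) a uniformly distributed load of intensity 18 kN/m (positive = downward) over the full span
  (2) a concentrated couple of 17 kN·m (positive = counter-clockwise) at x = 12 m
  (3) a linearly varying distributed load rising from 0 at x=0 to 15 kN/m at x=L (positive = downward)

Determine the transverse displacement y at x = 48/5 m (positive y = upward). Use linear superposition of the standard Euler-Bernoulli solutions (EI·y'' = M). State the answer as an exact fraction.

Load 1 — uniform load w=18 kN/m over full span:
  y_1 = -wx²(L-x)²/(24EI) = -18·(48/5)²·(16-(48/5))²/(24·20000) = -55296/390625 m
Load 2 — applied couple M₀=17 kN·m at a=12 m (b=L-a=4):
  y_2 = (R_Ax³/6 - M_Ax²/2)/EI  [x≤a] with R_A=153/128, M_A=85/16 = ((153/128)·(48/5)³/6 - (85/16)·(48/5)²/2)/20000 = -1071/312500 m
Load 3 — triangular load w₀=15 kN/m (0→w₀ over full span):
  y_3 = -w₀x²(L-x)²(x+2L)/(120LEI) = -15·(48/5)²·(16-(48/5))²·((48/5)+2·16)/(120·16·20000) = -119808/1953125 m
Superposition: y = Σ y_i = -1611927/7812500 m ≈ -0.206327 m

y(48/5) = -1611927/7812500 m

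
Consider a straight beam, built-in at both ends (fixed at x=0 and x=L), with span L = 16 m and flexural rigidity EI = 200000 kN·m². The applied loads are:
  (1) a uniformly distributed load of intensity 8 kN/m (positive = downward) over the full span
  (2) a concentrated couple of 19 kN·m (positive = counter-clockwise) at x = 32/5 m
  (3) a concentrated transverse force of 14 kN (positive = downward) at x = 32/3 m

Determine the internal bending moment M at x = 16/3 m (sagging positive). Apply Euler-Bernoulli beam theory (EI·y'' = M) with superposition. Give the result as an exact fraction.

M(16/3) = 134651/2025 kN·m

Load 1 — uniform load w=8 kN/m over full span:
  M_1 = wLx/2 - wL²/12 - wx²/2 = 8·16·(16/3)/2 - 8·16²/12 - 8·(16/3)²/2 = 512/9 kN·m
Load 2 — applied couple M₀=19 kN·m at a=32/5 m (b=L-a=48/5):
  M_2 = R_Ax - M_A  [x≤a] with R_A=171/100, M_A=57/25 = (171/100)·(16/3) - (57/25) = 171/25 kN·m
Load 3 — point force P=14 kN at a=32/3 m (b=L-a=16/3):
  M_3 = Pb²(3a+b)x/L³ - Pab²/L²  [x≤a] = 14·(16/3)²·(3·(32/3)+(16/3))·(16/3)/16³ - 14·(32/3)·(16/3)²/16² = 224/81 kN·m
Superposition: M = Σ M_i = 134651/2025 kN·m ≈ 66.494321 kN·m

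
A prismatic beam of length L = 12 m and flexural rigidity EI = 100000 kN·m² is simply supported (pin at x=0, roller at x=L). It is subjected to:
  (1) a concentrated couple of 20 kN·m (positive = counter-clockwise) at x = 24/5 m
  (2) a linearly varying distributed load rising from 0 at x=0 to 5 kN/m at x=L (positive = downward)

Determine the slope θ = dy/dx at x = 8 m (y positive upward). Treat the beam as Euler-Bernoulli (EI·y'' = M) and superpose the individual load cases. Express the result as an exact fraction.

θ(8) = 413/562500 rad

Load 1 — applied couple M₀=20 kN·m at a=24/5 m (b=L-a=36/5):
  θ_1 = (M₀x²/(2L)-M₀(x-a)+C₁)/EI  [x>a] with C₁=M₀(3b²-L²)/(6L)=16/5 = (20·8²/(2·12)-20·(8-(24/5))+(16/5))/100000 = -7/93750 rad
Load 2 — triangular load w₀=5 kN/m (0→w₀ over full span):
  θ_2 = -w₀(7L⁴-30L²x²+15x⁴)/(360LEI) = -5·(7·12⁴-30·12²·8²+15·8⁴)/(360·12·100000) = 91/112500 rad
Superposition: θ = Σ θ_i = 413/562500 rad ≈ 0.000734 rad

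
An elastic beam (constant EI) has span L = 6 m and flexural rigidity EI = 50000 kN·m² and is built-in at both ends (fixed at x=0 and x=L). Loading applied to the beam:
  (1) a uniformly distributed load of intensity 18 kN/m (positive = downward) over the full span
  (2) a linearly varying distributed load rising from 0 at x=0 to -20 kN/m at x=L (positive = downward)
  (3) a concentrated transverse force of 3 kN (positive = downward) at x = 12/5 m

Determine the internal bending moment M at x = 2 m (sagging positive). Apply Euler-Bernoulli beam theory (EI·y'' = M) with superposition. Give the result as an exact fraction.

Load 1 — uniform load w=18 kN/m over full span:
  M_1 = wLx/2 - wL²/12 - wx²/2 = 18·6·2/2 - 18·6²/12 - 18·2²/2 = 18 kN·m
Load 2 — triangular load w₀=-20 kN/m (0→w₀ over full span):
  M_2 = 3w₀Lx/20 - w₀L²/30 - w₀x³/(6L) = 3·(-20)·6·2/20 - (-20)·6²/30 - (-20)·2³/(6·6) = -68/9 kN·m
Load 3 — point force P=3 kN at a=12/5 m (b=L-a=18/5):
  M_3 = Pb²(3a+b)x/L³ - Pab²/L²  [x≤a] = 3·(18/5)²·(3·(12/5)+(18/5))·2/6³ - 3·(12/5)·(18/5)²/6² = 162/125 kN·m
Superposition: M = Σ M_i = 13208/1125 kN·m ≈ 11.740444 kN·m

M(2) = 13208/1125 kN·m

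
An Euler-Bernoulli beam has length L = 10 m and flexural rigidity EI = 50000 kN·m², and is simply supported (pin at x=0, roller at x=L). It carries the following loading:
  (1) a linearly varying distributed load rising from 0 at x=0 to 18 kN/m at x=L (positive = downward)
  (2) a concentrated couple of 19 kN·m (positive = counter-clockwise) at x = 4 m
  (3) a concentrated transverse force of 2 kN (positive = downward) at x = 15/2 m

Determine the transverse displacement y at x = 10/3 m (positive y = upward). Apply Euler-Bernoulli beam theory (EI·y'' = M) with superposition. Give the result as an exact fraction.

Load 1 — triangular load w₀=18 kN/m (0→w₀ over full span):
  y_1 = -w₀x(7L⁴-10L²x²+3x⁴)/(360LEI) = -18·(10/3)·(7·10⁴-10·10²·(10/3)²+3·(10/3)⁴)/(360·10·50000) = -8/405 m
Load 2 — applied couple M₀=19 kN·m at a=4 m (b=L-a=6):
  y_2 = (M₀x³/(6L)+C₁x)/EI  [x≤a] with C₁=M₀(3b²-L²)/(6L)=38/15 = (19·(10/3)³/(6·10)+(38/15)·(10/3))/50000 = 817/2025000 m
Load 3 — point force P=2 kN at a=15/2 m (b=L-a=5/2):
  y_3 = -Pbx(L²-b²-x²)/(6LEI)  [x≤a] = -2·(5/2)·(10/3)·(10²-(5/2)²-(10/3)²)/(6·10·50000) = -119/259200 m
Superposition: y = Σ y_i = -641803/32400000 m ≈ -0.019809 m

y(10/3) = -641803/32400000 m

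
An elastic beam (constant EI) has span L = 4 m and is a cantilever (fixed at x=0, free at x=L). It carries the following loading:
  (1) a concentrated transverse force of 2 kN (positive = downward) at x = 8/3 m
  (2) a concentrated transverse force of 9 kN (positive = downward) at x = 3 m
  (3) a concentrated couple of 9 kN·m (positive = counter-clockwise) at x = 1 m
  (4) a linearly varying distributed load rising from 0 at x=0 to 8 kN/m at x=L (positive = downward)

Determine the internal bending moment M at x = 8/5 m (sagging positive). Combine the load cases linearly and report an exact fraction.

Load 1 — point force P=2 kN at a=8/3 m (b=L-a=4/3):
  M_1 = -P(a-x)  [x≤a] = -2·((8/3)-(8/5)) = -32/15 kN·m
Load 2 — point force P=9 kN at a=3 m (b=L-a=1):
  M_2 = -P(a-x)  [x≤a] = -9·(3-(8/5)) = -63/5 kN·m
Load 3 — applied couple M₀=9 kN·m at a=1 m (b=L-a=3):
  M_3 = 0  [x>a] = 0 kN·m
Load 4 — triangular load w₀=8 kN/m (0→w₀ over full span):
  M_4 = w₀Lx/2 - w₀L²/3 - w₀x³/(6L) = 8·4·(8/5)/2 - 8·4²/3 - 8·(8/5)³/(6·4) = -2304/125 kN·m
Superposition: M = Σ M_i = -12437/375 kN·m ≈ -33.165333 kN·m

M(8/5) = -12437/375 kN·m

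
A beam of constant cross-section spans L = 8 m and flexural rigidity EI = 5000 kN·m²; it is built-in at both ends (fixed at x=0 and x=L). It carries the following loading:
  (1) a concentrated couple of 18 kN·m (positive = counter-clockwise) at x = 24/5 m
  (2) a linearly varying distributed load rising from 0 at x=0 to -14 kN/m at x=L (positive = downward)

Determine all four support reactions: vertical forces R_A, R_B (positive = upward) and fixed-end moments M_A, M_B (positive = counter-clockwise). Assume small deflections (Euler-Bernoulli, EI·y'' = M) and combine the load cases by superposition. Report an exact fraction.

Load 1 — applied couple M₀=18 kN·m at a=24/5 m (b=L-a=16/5):
  R_A = 6M₀ab/L³ = 6·18·(24/5)·(16/5)/8³ = 81/25 kN
  M_A = M₀b(2a-b)/L² = 18·(16/5)·(2·(24/5)-(16/5))/8² = 144/25 kN·m
  R_B = -6M₀ab/L³ = -6·18·(24/5)·(16/5)/8³ = -81/25 kN
  M_B = M₀a(2b-a)/L² = 18·(24/5)·(2·(16/5)-(24/5))/8² = 54/25 kN·m
Load 2 — triangular load w₀=-14 kN/m (0→w₀ over full span):
  R_A = 3w₀L/20 = 3·(-14)·8/20 = -84/5 kN
  M_A = w₀L²/30 = (-14)·8²/30 = -448/15 kN·m
  R_B = 7w₀L/20 = 7·(-14)·8/20 = -196/5 kN
  M_B = -w₀L²/20 = -(-14)·8²/20 = 224/5 kN·m
Superposition: R_A = -339/25 kN, M_A = -1808/75 kN·m, R_B = -1061/25 kN, M_B = 1174/25 kN·m

R_A = -339/25 kN, M_A = -1808/75 kN·m, R_B = -1061/25 kN, M_B = 1174/25 kN·m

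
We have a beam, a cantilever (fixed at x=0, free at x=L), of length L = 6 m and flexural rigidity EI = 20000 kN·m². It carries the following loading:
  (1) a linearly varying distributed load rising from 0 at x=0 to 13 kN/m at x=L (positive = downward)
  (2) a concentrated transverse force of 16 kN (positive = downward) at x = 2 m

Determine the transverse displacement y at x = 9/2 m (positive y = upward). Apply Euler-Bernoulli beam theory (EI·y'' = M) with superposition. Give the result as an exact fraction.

y(9/2) = -8779559/153600000 m

Load 1 — triangular load w₀=13 kN/m (0→w₀ over full span):
  y_1 = (w₀Lx³/12-w₀L²x²/6-w₀x⁵/(120L))/EI = (13·6·(9/2)³/12-13·6²·(9/2)²/6-13·(9/2)⁵/(120·6))/20000 = -2612493/51200000 m
Load 2 — point force P=16 kN at a=2 m (b=L-a=4):
  y_2 = -Pa²(3x-a)/(6EI)  [x>a] = -16·2²·(3·(9/2)-2)/(6·20000) = -23/3750 m
Superposition: y = Σ y_i = -8779559/153600000 m ≈ -0.057159 m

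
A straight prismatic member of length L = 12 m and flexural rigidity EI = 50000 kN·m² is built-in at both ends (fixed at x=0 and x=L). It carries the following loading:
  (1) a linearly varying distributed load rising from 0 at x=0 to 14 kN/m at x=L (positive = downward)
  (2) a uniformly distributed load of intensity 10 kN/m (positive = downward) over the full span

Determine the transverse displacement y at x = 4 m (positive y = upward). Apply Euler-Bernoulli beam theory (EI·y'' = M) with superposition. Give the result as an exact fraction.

Load 1 — triangular load w₀=14 kN/m (0→w₀ over full span):
  y_1 = -w₀x²(L-x)²(x+2L)/(120LEI) = -14·4²·(12-4)²·(4+2·12)/(120·12·50000) = -784/140625 m
Load 2 — uniform load w=10 kN/m over full span:
  y_2 = -wx²(L-x)²/(24EI) = -10·4²·(12-4)²/(24·50000) = -16/1875 m
Superposition: y = Σ y_i = -1984/140625 m ≈ -0.014108 m

y(4) = -1984/140625 m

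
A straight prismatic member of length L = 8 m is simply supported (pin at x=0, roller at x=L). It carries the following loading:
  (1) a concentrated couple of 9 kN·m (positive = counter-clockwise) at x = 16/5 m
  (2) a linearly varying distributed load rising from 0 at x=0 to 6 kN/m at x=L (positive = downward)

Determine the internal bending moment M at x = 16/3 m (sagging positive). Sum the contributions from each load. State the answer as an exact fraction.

Load 1 — applied couple M₀=9 kN·m at a=16/5 m (b=L-a=24/5):
  M_1 = M₀x/L - M₀  [x>a] = 9·(16/3)/8 - 9 = -3 kN·m
Load 2 — triangular load w₀=6 kN/m (0→w₀ over full span):
  M_2 = w₀Lx/6 - w₀x³/(6L) = 6·8·(16/3)/6 - 6·(16/3)³/(6·8) = 640/27 kN·m
Superposition: M = Σ M_i = 559/27 kN·m ≈ 20.703704 kN·m

M(16/3) = 559/27 kN·m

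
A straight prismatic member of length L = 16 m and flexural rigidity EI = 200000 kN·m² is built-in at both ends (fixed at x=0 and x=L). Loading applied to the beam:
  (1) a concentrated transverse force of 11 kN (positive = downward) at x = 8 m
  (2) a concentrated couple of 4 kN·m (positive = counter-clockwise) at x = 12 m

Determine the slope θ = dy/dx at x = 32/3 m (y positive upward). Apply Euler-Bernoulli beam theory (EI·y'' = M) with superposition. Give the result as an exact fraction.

θ(32/3) = 47/225000 rad

Load 1 — point force P=11 kN at a=8 m (b=L-a=8):
  θ_1 = Pa²(L-x)(2bL-(3b+a)(L-x))/(2L³EI)  [x>a] = 11·8²·(16-(32/3))·(2·8·16-(3·8+8)·(16-(32/3)))/(2·16³·200000) = 11/56250 rad
Load 2 — applied couple M₀=4 kN·m at a=12 m (b=L-a=4):
  θ_2 = (R_Ax²/2 - M_Ax)/EI  [x≤a] with R_A=9/32, M_A=5/4 = ((9/32)·(32/3)²/2 - (5/4)·(32/3))/200000 = 1/75000 rad
Superposition: θ = Σ θ_i = 47/225000 rad ≈ 0.000209 rad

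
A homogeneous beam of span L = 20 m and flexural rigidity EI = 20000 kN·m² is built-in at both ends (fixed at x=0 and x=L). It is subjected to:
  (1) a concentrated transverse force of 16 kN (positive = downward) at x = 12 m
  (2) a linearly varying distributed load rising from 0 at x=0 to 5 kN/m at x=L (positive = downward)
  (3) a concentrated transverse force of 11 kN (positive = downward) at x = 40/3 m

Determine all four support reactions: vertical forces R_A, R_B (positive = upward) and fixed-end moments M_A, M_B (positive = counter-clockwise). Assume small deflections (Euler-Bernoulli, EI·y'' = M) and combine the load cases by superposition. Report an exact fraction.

Load 1 — point force P=16 kN at a=12 m (b=L-a=8):
  R_A = Pb²(3a+b)/L³ = 16·8²·(3·12+8)/20³ = 704/125 kN
  M_A = Pab²/L² = 16·12·8²/20² = 768/25 kN·m
  R_B = Pa²(a+3b)/L³ = 16·12²·(12+3·8)/20³ = 1296/125 kN
  M_B = -Pa²b/L² = -16·12²·8/20² = -1152/25 kN·m
Load 2 — triangular load w₀=5 kN/m (0→w₀ over full span):
  R_A = 3w₀L/20 = 3·5·20/20 = 15 kN
  M_A = w₀L²/30 = 5·20²/30 = 200/3 kN·m
  R_B = 7w₀L/20 = 7·5·20/20 = 35 kN
  M_B = -w₀L²/20 = -5·20²/20 = -100 kN·m
Load 3 — point force P=11 kN at a=40/3 m (b=L-a=20/3):
  R_A = Pb²(3a+b)/L³ = 11·(20/3)²·(3·(40/3)+(20/3))/20³ = 77/27 kN
  M_A = Pab²/L² = 11·(40/3)·(20/3)²/20² = 440/27 kN·m
  R_B = Pa²(a+3b)/L³ = 11·(40/3)²·((40/3)+3·(20/3))/20³ = 220/27 kN
  M_B = -Pa²b/L² = -11·(40/3)²·(20/3)/20² = -880/27 kN·m
Superposition: R_A = 79258/3375 kN, M_A = 76736/675 kN·m, R_B = 180617/3375 kN, M_B = -120604/675 kN·m

R_A = 79258/3375 kN, M_A = 76736/675 kN·m, R_B = 180617/3375 kN, M_B = -120604/675 kN·m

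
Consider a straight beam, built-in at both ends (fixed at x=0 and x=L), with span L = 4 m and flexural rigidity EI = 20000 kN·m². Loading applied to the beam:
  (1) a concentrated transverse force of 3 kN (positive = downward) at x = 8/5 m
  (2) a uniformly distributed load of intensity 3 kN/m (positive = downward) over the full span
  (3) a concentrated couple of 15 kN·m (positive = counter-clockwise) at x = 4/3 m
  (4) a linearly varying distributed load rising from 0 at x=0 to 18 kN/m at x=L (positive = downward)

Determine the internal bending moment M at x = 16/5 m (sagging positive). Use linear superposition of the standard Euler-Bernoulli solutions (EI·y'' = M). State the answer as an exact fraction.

M(16/5) = 573/625 kN·m

Load 1 — point force P=3 kN at a=8/5 m (b=L-a=12/5):
  M_1 = Pa²(a+3b)(L-x)/L³ - Pa²b/L²  [x>a] = 3·(8/5)²·((8/5)+3·(12/5))·(4-(16/5))/4³ - 3·(8/5)²·(12/5)/4² = -192/625 kN·m
Load 2 — uniform load w=3 kN/m over full span:
  M_2 = wLx/2 - wL²/12 - wx²/2 = 3·4·(16/5)/2 - 3·4²/12 - 3·(16/5)²/2 = -4/25 kN·m
Load 3 — applied couple M₀=15 kN·m at a=4/3 m (b=L-a=8/3):
  M_3 = R_Ax - M_A - M₀  [x>a] with R_A=5, M_A=0 = 5·(16/5) - 0 - 15 = 1 kN·m
Load 4 — triangular load w₀=18 kN/m (0→w₀ over full span):
  M_4 = 3w₀Lx/20 - w₀L²/30 - w₀x³/(6L) = 3·18·4·(16/5)/20 - 18·4²/30 - 18·(16/5)³/(6·4) = 48/125 kN·m
Superposition: M = Σ M_i = 573/625 kN·m ≈ 0.916800 kN·m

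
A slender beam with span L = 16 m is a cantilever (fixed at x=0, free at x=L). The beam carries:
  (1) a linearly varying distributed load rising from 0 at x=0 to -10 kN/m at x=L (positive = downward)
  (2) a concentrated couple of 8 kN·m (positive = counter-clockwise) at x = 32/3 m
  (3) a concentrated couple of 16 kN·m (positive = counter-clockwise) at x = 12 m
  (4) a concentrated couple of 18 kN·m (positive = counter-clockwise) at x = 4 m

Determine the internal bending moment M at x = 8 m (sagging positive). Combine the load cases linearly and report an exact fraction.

M(8) = 872/3 kN·m

Load 1 — triangular load w₀=-10 kN/m (0→w₀ over full span):
  M_1 = w₀Lx/2 - w₀L²/3 - w₀x³/(6L) = (-10)·16·8/2 - (-10)·16²/3 - (-10)·8³/(6·16) = 800/3 kN·m
Load 2 — applied couple M₀=8 kN·m at a=32/3 m (b=L-a=16/3):
  M_2 = M₀  [x≤a] = 8 = 8 kN·m
Load 3 — applied couple M₀=16 kN·m at a=12 m (b=L-a=4):
  M_3 = M₀  [x≤a] = 16 = 16 kN·m
Load 4 — applied couple M₀=18 kN·m at a=4 m (b=L-a=12):
  M_4 = 0  [x>a] = 0 kN·m
Superposition: M = Σ M_i = 872/3 kN·m ≈ 290.666667 kN·m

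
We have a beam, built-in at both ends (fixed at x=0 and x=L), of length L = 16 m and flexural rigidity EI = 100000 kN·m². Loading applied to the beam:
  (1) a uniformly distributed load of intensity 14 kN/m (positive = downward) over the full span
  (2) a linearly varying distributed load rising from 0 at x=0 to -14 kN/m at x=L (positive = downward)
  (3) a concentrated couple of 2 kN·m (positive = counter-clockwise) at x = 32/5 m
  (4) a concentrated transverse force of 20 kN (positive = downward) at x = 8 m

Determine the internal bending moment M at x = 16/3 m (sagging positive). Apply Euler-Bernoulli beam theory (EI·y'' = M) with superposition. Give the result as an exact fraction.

M(16/3) = 153898/2025 kN·m

Load 1 — uniform load w=14 kN/m over full span:
  M_1 = wLx/2 - wL²/12 - wx²/2 = 14·16·(16/3)/2 - 14·16²/12 - 14·(16/3)²/2 = 896/9 kN·m
Load 2 — triangular load w₀=-14 kN/m (0→w₀ over full span):
  M_2 = 3w₀Lx/20 - w₀L²/30 - w₀x³/(6L) = 3·(-14)·16·(16/3)/20 - (-14)·16²/30 - (-14)·(16/3)³/(6·16) = -15232/405 kN·m
Load 3 — applied couple M₀=2 kN·m at a=32/5 m (b=L-a=48/5):
  M_3 = R_Ax - M_A  [x≤a] with R_A=9/50, M_A=6/25 = (9/50)·(16/3) - (6/25) = 18/25 kN·m
Load 4 — point force P=20 kN at a=8 m (b=L-a=8):
  M_4 = Pb²(3a+b)x/L³ - Pab²/L²  [x≤a] = 20·8²·(3·8+8)·(16/3)/16³ - 20·8·8²/16² = 40/3 kN·m
Superposition: M = Σ M_i = 153898/2025 kN·m ≈ 75.999012 kN·m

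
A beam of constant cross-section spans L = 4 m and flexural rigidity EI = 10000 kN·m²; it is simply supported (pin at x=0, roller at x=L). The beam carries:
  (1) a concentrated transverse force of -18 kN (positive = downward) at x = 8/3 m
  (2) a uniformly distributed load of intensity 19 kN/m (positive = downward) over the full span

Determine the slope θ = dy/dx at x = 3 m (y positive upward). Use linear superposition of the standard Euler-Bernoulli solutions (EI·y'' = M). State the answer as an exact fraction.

θ(3) = 83/36000 rad

Load 1 — point force P=-18 kN at a=8/3 m (b=L-a=4/3):
  θ_1 = -Pa(2L²-6Lx+3x²+a²)/(6LEI)  [x>a] = -(-18)·(8/3)·(2·4²-6·4·3+3·3²+(8/3)²)/(6·4·10000) = -53/45000 rad
Load 2 — uniform load w=19 kN/m over full span:
  θ_2 = -w(L³-6Lx²+4x³)/(24EI) = -19·(4³-6·4·3²+4·3³)/(24·10000) = 209/60000 rad
Superposition: θ = Σ θ_i = 83/36000 rad ≈ 0.002306 rad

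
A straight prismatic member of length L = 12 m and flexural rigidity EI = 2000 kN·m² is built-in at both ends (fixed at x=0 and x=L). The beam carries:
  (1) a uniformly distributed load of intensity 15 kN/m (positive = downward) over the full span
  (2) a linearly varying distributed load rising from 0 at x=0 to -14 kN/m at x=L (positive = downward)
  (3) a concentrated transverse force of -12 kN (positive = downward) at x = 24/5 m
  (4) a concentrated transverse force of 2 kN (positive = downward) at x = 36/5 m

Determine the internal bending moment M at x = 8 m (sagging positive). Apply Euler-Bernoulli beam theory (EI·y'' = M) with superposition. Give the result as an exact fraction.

M(8) = 26788/1125 kN·m

Load 1 — uniform load w=15 kN/m over full span:
  M_1 = wLx/2 - wL²/12 - wx²/2 = 15·12·8/2 - 15·12²/12 - 15·8²/2 = 60 kN·m
Load 2 — triangular load w₀=-14 kN/m (0→w₀ over full span):
  M_2 = 3w₀Lx/20 - w₀L²/30 - w₀x³/(6L) = 3·(-14)·12·8/20 - (-14)·12²/30 - (-14)·8³/(6·12) = -1568/45 kN·m
Load 3 — point force P=-12 kN at a=24/5 m (b=L-a=36/5):
  M_3 = Pa²(a+3b)(L-x)/L³ - Pa²b/L²  [x>a] = (-12)·(24/5)²·((24/5)+3·(36/5))·(12-8)/12³ - (-12)·(24/5)²·(36/5)/12² = -384/125 kN·m
Load 4 — point force P=2 kN at a=36/5 m (b=L-a=24/5):
  M_4 = Pa²(a+3b)(L-x)/L³ - Pa²b/L²  [x>a] = 2·(36/5)²·((36/5)+3·(24/5))·(12-8)/12³ - 2·(36/5)²·(24/5)/12² = 216/125 kN·m
Superposition: M = Σ M_i = 26788/1125 kN·m ≈ 23.811556 kN·m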